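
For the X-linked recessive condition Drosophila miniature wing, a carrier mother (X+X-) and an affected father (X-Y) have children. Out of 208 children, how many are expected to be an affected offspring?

Cross: X+X- × X-Y
Offspring: 1 X+X-, 1 X+Y, 1 X-X-, 1 X-Y
Probability of an affected offspring: 2/4 = 1/2
Expected count = 1/2 × 208 = 104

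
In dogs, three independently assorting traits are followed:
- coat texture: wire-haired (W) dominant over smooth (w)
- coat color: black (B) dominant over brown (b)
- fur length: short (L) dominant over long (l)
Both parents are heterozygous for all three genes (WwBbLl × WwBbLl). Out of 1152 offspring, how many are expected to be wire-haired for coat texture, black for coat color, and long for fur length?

Trihybrid cross: WwBbLl × WwBbLl
Each trait segregates independently with a 3:1 phenotypic ratio, so each gene contributes 3/4 (dominant) or 1/4 (recessive).
Target: wire-haired (coat texture), black (coat color), long (fur length)
Probability = product of independent per-trait probabilities
= 3/4 × 3/4 × 1/4 = 9/64
Expected count = 9/64 × 1152 = 162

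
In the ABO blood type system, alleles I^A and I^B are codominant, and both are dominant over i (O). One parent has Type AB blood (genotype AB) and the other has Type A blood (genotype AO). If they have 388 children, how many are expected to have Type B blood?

Cross: AB × AO
Possible offspring genotypes: 1 AA, 1 AO, 1 AB, 1 BO
Blood type counts: 2 Type A, 1 Type AB, 1 Type B
Probability of Type B: 1/4
Expected count = 1/4 × 388 = 97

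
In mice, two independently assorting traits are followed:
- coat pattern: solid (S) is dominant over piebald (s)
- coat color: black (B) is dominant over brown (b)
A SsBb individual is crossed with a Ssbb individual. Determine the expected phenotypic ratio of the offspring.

Dihybrid cross SsBb × Ssbb — consider each gene separately:
coat pattern: Ss × Ss → 1 SS, 2 Ss, 1 ss → 3 S_ : 1 ss (out of 4)
coat color: Bb × bb → 2 Bb, 2 bb → 2 B_ : 2 bb (out of 4)
Combine (counts out of 4 × 4 = 16): solid/black (S_B_) = 3×2 = 6; solid/brown (S_bb) = 3×2 = 6; piebald/black (ssB_) = 1×2 = 2; piebald/brown (ssbb) = 1×2 = 2
Phenotype counts (out of 16): 6 solid/black, 6 solid/brown, 2 piebald/black, 2 piebald/brown
Ratio: 3 solid/black : 3 solid/brown : 1 piebald/black : 1 piebald/brown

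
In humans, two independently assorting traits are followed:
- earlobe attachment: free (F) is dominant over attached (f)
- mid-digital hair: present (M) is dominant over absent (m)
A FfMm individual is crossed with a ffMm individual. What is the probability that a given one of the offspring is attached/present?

Dihybrid cross FfMm × ffMm — consider each gene separately:
earlobe attachment: Ff × ff → 2 Ff, 2 ff → 2 F_ : 2 ff (out of 4)
mid-digital hair: Mm × Mm → 1 MM, 2 Mm, 1 mm → 3 M_ : 1 mm (out of 4)
Combine (counts out of 4 × 4 = 16): free/present (F_M_) = 2×3 = 6; free/absent (F_mm) = 2×1 = 2; attached/present (ffM_) = 2×3 = 6; attached/absent (ffmm) = 2×1 = 2
Phenotype counts (out of 16): 6 free/present, 2 free/absent, 6 attached/present, 2 attached/absent
attached/present: 6 out of 16
Probability: 6/16 = 3/8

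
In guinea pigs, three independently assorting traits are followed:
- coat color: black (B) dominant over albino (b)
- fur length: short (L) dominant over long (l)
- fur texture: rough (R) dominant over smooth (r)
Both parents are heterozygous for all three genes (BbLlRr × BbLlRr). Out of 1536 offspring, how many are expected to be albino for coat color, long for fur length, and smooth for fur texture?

Trihybrid cross: BbLlRr × BbLlRr
Each trait segregates independently with a 3:1 phenotypic ratio, so each gene contributes 3/4 (dominant) or 1/4 (recessive).
Target: albino (coat color), long (fur length), smooth (fur texture)
Probability = product of independent per-trait probabilities
= 1/4 × 1/4 × 1/4 = 1/64
Expected count = 1/64 × 1536 = 24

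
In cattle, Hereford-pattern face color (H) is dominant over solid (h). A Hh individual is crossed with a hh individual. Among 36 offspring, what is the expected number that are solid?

Punnett square for Hh × hh:
Offspring genotypes: 2 Hh, 2 hh
Hereford-pattern: 2, solid: 2
solid: 2 out of 4 → fraction 1/2
Expected count = 1/2 × 36 = 18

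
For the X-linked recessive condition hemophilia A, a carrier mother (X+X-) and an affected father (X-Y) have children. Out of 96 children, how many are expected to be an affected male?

Cross: X+X- × X-Y
Offspring: 1 X+X-, 1 X+Y, 1 X-X-, 1 X-Y
Probability of an affected male: 1/4
Expected count = 1/4 × 96 = 24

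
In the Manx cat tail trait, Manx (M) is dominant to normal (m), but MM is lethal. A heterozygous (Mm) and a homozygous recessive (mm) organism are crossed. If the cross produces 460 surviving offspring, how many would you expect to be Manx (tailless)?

Cross: Mm × mm
Punnett square offspring (before lethality): 2 Mm, 2 mm
No MM offspring are produced in this cross.
Manx (tailless): 2 out of 4 → fraction 1/2
Expected count = 1/2 × 460 = 230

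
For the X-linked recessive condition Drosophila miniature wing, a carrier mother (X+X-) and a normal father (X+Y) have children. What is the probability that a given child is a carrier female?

Cross: X+X- × X+Y
Offspring: 1 X+X+, 1 X+Y, 1 X+X-, 1 X-Y
Probability of a carrier female: 1/4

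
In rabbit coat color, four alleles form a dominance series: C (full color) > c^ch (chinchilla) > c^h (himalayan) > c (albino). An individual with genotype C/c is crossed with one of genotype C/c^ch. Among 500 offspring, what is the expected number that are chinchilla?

Cross: C/c × C/c^ch
Allele dominance: C > c^ch > c^h > c
Offspring genotypes: 1 C/C, 1 C/c^ch, 1 C/c, 1 c^ch/c
Phenotype counts: 3 full color, 1 chinchilla
chinchilla: 1 out of 4 → fraction 1/4
Expected count = 1/4 × 500 = 125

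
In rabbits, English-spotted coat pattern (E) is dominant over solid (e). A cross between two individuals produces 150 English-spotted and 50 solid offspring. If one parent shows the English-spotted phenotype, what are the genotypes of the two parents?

Observed offspring: 150 English-spotted, 50 solid
The observed ratio simplifies to 3:1. Solid (ee) offspring appear, so each parent must contribute one e allele. The parent stated to show English-spotted carries E, so it is Ee. The other parent is then either Ee or ee: Ee × ee would give a 1:1 split, whereas Ee × Ee gives 3:1 — matching the data. So both parents are heterozygous (Ee × Ee).
Parent genotypes: Ee × Ee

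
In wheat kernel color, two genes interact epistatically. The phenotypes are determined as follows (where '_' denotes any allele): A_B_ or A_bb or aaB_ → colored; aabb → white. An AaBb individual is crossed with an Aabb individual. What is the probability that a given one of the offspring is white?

Cross: AaBb × Aabb — consider each gene separately:
A gene: Aa × Aa → 1 AA, 2 Aa, 1 aa → 3 A_ : 1 aa (out of 4)
B gene: Bb × bb → 2 Bb, 2 bb → 2 B_ : 2 bb (out of 4)
Genotype classes (out of 4 × 4 = 16): A_B_ = 3×2 = 6; A_bb = 3×2 = 6; aaB_ = 1×2 = 2; aabb = 1×2 = 2
Apply the phenotype rules: A_B_ (6) + A_bb (6) + aaB_ (2) → colored; aabb (2) → white
Phenotype counts (out of 16): 14 colored, 2 white
white: 2 out of 16
Probability: 2/16 = 1/8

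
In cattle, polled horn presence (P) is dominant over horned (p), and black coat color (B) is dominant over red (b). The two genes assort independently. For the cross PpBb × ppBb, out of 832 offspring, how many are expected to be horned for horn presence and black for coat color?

Dihybrid cross PpBb × ppBb — consider each gene separately:
horn presence: Pp × pp → 2 Pp, 2 pp → 2 P_ : 2 pp (out of 4)
coat color: Bb × Bb → 1 BB, 2 Bb, 1 bb → 3 B_ : 1 bb (out of 4)
Looking for: horned (pp) and black (B_)
P(horned) = 2/4, P(black) = 3/4
P(both) = 2/4 × 3/4 = 6/16 = 3/8
Expected count = 3/8 × 832 = 312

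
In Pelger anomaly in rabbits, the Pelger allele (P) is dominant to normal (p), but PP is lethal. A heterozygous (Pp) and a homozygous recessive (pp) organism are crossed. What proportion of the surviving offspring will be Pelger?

Cross: Pp × pp
Punnett square offspring (before lethality): 2 Pp, 2 pp
No PP offspring are produced in this cross.
Pelger: 2 out of 4
Probability: 2/4 = 1/2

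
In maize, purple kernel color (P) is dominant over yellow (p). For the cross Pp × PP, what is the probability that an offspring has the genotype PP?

Punnett square for Pp × PP:
Offspring genotypes: 2 PP, 2 Pp
Total offspring: 4
Count with target: 2
Probability: 2/4 = 1/2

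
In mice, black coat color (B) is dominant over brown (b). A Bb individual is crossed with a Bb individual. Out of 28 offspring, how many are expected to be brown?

Punnett square for Bb × Bb:
Offspring genotypes: 1 BB, 2 Bb, 1 bb
black: 3, brown: 1
brown: 1 out of 4 → fraction 1/4
Expected count = 1/4 × 28 = 7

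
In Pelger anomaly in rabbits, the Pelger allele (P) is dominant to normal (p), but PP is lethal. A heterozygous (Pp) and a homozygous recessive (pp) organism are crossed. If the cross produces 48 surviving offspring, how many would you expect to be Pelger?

Cross: Pp × pp
Punnett square offspring (before lethality): 2 Pp, 2 pp
No PP offspring are produced in this cross.
Pelger: 2 out of 4 → fraction 1/2
Expected count = 1/2 × 48 = 24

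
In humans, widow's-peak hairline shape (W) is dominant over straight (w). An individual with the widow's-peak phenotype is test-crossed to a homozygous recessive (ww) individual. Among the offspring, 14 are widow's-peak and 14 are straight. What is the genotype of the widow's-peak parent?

Test cross: ? × ww
Offspring: 14 widow's-peak, 14 straight — approximately 1:1.
A 1:1 ratio in a test cross indicates the unknown parent is heterozygous (Ww).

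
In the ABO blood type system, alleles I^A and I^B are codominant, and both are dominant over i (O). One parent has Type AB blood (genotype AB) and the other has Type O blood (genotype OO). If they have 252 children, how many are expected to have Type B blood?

Cross: AB × OO
Possible offspring genotypes: 2 AO, 2 BO
Blood type counts: 2 Type A, 2 Type B
Probability of Type B: 2/4 = 1/2
Expected count = 1/2 × 252 = 126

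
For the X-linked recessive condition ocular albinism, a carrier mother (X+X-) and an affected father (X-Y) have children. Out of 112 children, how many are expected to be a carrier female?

Cross: X+X- × X-Y
Offspring: 1 X+X-, 1 X+Y, 1 X-X-, 1 X-Y
Probability of a carrier female: 1/4
Expected count = 1/4 × 112 = 28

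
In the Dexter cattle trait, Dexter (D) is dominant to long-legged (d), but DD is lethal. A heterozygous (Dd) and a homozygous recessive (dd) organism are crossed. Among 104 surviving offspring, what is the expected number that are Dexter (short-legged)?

Cross: Dd × dd
Punnett square offspring (before lethality): 2 Dd, 2 dd
No DD offspring are produced in this cross.
Dexter (short-legged): 2 out of 4 → fraction 1/2
Expected count = 1/2 × 104 = 52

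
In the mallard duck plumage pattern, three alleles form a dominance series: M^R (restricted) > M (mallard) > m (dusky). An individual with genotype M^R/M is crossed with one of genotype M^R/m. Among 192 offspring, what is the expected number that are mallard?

Cross: M^R/M × M^R/m
Allele dominance: M^R > M > m
Offspring genotypes: 1 M^R/M^R, 1 M^R/m, 1 M^R/M, 1 M/m
Phenotype counts: 3 restricted, 1 mallard
mallard: 1 out of 4 → fraction 1/4
Expected count = 1/4 × 192 = 48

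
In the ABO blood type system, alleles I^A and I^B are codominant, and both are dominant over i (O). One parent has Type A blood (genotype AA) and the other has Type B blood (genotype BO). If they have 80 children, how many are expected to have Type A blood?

Cross: AA × BO
Possible offspring genotypes: 2 AB, 2 AO
Blood type counts: 2 Type AB, 2 Type A
Probability of Type A: 2/4 = 1/2
Expected count = 1/2 × 80 = 40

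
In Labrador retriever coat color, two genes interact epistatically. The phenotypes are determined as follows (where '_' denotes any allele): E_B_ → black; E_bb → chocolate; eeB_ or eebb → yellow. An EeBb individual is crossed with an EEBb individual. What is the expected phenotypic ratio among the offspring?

Cross: EeBb × EEBb — consider each gene separately:
E gene: Ee × EE → 2 EE, 2 Ee → 4 E_ (out of 4)
B gene: Bb × Bb → 1 BB, 2 Bb, 1 bb → 3 B_ : 1 bb (out of 4)
Genotype classes (out of 4 × 4 = 16): E_B_ = 4×3 = 12; E_bb = 4×1 = 4
Apply the phenotype rules: E_B_ (12) → black; E_bb (4) → chocolate
Phenotype counts (out of 16): 12 black, 4 chocolate
Ratio: 3 black : 1 chocolate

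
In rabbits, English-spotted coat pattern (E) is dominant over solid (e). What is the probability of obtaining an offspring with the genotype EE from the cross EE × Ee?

Punnett square for EE × Ee:
Offspring genotypes: 2 EE, 2 Ee
Total offspring: 4
Count with target: 2
Probability: 2/4 = 1/2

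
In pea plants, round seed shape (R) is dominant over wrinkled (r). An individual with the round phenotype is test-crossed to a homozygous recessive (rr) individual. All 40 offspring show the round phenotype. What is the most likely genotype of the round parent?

Test cross: ? × rr
All offspring are round.
If the unknown parent were heterozygous (Rr), about half of 40 offspring would be wrinkled; none are. The unknown parent is most likely homozygous dominant (RR).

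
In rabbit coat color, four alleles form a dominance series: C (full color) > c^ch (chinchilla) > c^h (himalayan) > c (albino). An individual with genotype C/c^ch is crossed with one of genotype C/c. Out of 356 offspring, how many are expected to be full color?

Cross: C/c^ch × C/c
Allele dominance: C > c^ch > c^h > c
Offspring genotypes: 1 C/C, 1 C/c, 1 C/c^ch, 1 c^ch/c
Phenotype counts: 3 full color, 1 chinchilla
full color: 3 out of 4 → fraction 3/4
Expected count = 3/4 × 356 = 267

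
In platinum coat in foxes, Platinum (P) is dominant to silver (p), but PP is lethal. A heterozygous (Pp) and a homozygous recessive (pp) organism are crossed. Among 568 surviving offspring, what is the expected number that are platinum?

Cross: Pp × pp
Punnett square offspring (before lethality): 2 Pp, 2 pp
No PP offspring are produced in this cross.
platinum: 2 out of 4 → fraction 1/2
Expected count = 1/2 × 568 = 284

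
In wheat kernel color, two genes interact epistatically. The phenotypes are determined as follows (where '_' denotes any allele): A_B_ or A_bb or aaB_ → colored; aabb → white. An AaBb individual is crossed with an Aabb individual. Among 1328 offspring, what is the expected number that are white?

Cross: AaBb × Aabb — consider each gene separately:
A gene: Aa × Aa → 1 AA, 2 Aa, 1 aa → 3 A_ : 1 aa (out of 4)
B gene: Bb × bb → 2 Bb, 2 bb → 2 B_ : 2 bb (out of 4)
Genotype classes (out of 4 × 4 = 16): A_B_ = 3×2 = 6; A_bb = 3×2 = 6; aaB_ = 1×2 = 2; aabb = 1×2 = 2
Apply the phenotype rules: A_B_ (6) + A_bb (6) + aaB_ (2) → colored; aabb (2) → white
Phenotype counts (out of 16): 14 colored, 2 white
white: 2 out of 16 → fraction 1/8
Expected count = 1/8 × 1328 = 166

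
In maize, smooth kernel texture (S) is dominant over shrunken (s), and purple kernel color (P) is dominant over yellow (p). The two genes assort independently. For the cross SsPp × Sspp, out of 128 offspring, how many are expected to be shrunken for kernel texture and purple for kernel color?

Dihybrid cross SsPp × Sspp — consider each gene separately:
kernel texture: Ss × Ss → 1 SS, 2 Ss, 1 ss → 3 S_ : 1 ss (out of 4)
kernel color: Pp × pp → 2 Pp, 2 pp → 2 P_ : 2 pp (out of 4)
Looking for: shrunken (ss) and purple (P_)
P(shrunken) = 1/4, P(purple) = 2/4
P(both) = 1/4 × 2/4 = 2/16 = 1/8
Expected count = 1/8 × 128 = 16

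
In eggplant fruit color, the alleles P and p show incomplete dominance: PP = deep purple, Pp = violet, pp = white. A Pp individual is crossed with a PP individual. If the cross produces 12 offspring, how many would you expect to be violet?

Punnett square for Pp × PP:
Offspring genotypes: 2 PP, 2 Pp
Phenotype counts: 2 deep purple, 2 violet
violet: 2 out of 4 → fraction 1/2
Expected count = 1/2 × 12 = 6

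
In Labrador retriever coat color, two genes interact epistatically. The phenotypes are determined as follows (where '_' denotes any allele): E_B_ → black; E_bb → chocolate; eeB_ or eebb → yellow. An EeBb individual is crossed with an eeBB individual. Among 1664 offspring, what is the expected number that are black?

Cross: EeBb × eeBB — consider each gene separately:
E gene: Ee × ee → 2 Ee, 2 ee → 2 E_ : 2 ee (out of 4)
B gene: Bb × BB → 2 BB, 2 Bb → 4 B_ (out of 4)
Genotype classes (out of 4 × 4 = 16): E_B_ = 2×4 = 8; eeB_ = 2×4 = 8
Apply the phenotype rules: E_B_ (8) → black; eeB_ (8) → yellow
Phenotype counts (out of 16): 8 black, 8 yellow
black: 8 out of 16 → fraction 1/2
Expected count = 1/2 × 1664 = 832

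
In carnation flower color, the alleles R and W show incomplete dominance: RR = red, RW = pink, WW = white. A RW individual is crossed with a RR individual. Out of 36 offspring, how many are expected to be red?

Punnett square for RW × RR:
Offspring genotypes: 2 RR, 2 RW
Phenotype counts: 2 red, 2 pink
red: 2 out of 4 → fraction 1/2
Expected count = 1/2 × 36 = 18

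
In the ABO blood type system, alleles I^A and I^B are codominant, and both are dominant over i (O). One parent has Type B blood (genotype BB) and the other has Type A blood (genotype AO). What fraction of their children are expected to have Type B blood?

Cross: BB × AO
Possible offspring genotypes: 2 AB, 2 BO
Blood type counts: 2 Type AB, 2 Type B
Probability of Type B: 2/4 = 1/2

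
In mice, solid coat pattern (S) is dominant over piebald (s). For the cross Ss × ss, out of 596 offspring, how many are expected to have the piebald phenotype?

Punnett square for Ss × ss:
Offspring genotypes: 2 Ss, 2 ss
Total offspring: 4
Count with target: 2
Probability: 2/4 = 1/2
Expected count = 1/2 × 596 = 298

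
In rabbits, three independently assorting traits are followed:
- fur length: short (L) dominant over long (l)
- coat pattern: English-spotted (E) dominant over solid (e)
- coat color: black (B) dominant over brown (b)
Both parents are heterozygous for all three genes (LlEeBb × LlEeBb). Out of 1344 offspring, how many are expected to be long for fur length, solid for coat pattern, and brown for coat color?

Trihybrid cross: LlEeBb × LlEeBb
Each trait segregates independently with a 3:1 phenotypic ratio, so each gene contributes 3/4 (dominant) or 1/4 (recessive).
Target: long (fur length), solid (coat pattern), brown (coat color)
Probability = product of independent per-trait probabilities
= 1/4 × 1/4 × 1/4 = 1/64
Expected count = 1/64 × 1344 = 21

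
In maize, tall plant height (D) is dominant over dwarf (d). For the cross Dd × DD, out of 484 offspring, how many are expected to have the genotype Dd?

Punnett square for Dd × DD:
Offspring genotypes: 2 DD, 2 Dd
Total offspring: 4
Count with target: 2
Probability: 2/4 = 1/2
Expected count = 1/2 × 484 = 242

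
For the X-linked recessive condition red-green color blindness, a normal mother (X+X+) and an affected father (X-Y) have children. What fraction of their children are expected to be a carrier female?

Cross: X+X+ × X-Y
Offspring: 2 X+X-, 2 X+Y
Probability of a carrier female: 2/4 = 1/2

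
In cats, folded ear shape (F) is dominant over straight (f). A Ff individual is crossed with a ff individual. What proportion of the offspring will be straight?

Punnett square for Ff × ff:
Offspring genotypes: 2 Ff, 2 ff
folded: 2, straight: 2
straight: 2 out of 4
Probability: 2/4 = 1/2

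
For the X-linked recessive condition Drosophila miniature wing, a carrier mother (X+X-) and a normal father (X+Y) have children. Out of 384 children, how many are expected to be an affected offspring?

Cross: X+X- × X+Y
Offspring: 1 X+X+, 1 X+Y, 1 X+X-, 1 X-Y
Probability of an affected offspring: 1/4
Expected count = 1/4 × 384 = 96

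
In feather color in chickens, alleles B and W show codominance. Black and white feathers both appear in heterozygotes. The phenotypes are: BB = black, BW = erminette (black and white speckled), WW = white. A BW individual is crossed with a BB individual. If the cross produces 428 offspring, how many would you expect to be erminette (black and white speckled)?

Punnett square for BW × BB:
Offspring genotypes: 2 BB, 2 BW
Phenotype counts: 2 black, 2 erminette (black and white speckled)
erminette (black and white speckled): 2 out of 4 → fraction 1/2
Expected count = 1/2 × 428 = 214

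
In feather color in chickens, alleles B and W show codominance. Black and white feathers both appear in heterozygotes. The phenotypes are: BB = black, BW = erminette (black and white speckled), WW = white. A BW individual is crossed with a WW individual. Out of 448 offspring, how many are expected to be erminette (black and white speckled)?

Punnett square for BW × WW:
Offspring genotypes: 2 BW, 2 WW
Phenotype counts: 2 erminette (black and white speckled), 2 white
erminette (black and white speckled): 2 out of 4 → fraction 1/2
Expected count = 1/2 × 448 = 224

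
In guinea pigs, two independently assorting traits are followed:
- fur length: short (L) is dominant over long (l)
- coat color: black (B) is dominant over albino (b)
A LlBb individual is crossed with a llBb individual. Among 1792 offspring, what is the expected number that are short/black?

Dihybrid cross LlBb × llBb — consider each gene separately:
fur length: Ll × ll → 2 Ll, 2 ll → 2 L_ : 2 ll (out of 4)
coat color: Bb × Bb → 1 BB, 2 Bb, 1 bb → 3 B_ : 1 bb (out of 4)
Combine (counts out of 4 × 4 = 16): short/black (L_B_) = 2×3 = 6; short/albino (L_bb) = 2×1 = 2; long/black (llB_) = 2×3 = 6; long/albino (llbb) = 2×1 = 2
Phenotype counts (out of 16): 6 short/black, 2 short/albino, 6 long/black, 2 long/albino
short/black: 6 out of 16 → fraction 3/8
Expected count = 3/8 × 1792 = 672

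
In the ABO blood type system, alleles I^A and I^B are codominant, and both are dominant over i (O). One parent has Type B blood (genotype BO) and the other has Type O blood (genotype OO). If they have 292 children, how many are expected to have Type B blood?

Cross: BO × OO
Possible offspring genotypes: 2 BO, 2 OO
Blood type counts: 2 Type B, 2 Type O
Probability of Type B: 2/4 = 1/2
Expected count = 1/2 × 292 = 146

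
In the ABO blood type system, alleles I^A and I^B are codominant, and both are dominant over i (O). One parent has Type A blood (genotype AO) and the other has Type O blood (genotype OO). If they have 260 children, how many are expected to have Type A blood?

Cross: AO × OO
Possible offspring genotypes: 2 AO, 2 OO
Blood type counts: 2 Type A, 2 Type O
Probability of Type A: 2/4 = 1/2
Expected count = 1/2 × 260 = 130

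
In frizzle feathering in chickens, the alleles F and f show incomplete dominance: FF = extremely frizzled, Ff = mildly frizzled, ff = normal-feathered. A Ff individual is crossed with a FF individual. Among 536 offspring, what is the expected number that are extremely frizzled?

Punnett square for Ff × FF:
Offspring genotypes: 2 FF, 2 Ff
Phenotype counts: 2 extremely frizzled, 2 mildly frizzled
extremely frizzled: 2 out of 4 → fraction 1/2
Expected count = 1/2 × 536 = 268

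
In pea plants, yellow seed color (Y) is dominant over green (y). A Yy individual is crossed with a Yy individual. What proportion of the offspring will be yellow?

Punnett square for Yy × Yy:
Offspring genotypes: 1 YY, 2 Yy, 1 yy
yellow: 3, green: 1
yellow: 3 out of 4
Probability: 3/4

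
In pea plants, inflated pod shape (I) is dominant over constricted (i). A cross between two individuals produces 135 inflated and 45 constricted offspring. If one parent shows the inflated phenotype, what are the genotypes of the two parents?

Observed offspring: 135 inflated, 45 constricted
The observed ratio simplifies to 3:1. Constricted (ii) offspring appear, so each parent must contribute one i allele. The parent stated to show inflated carries I, so it is Ii. The other parent is then either Ii or ii: Ii × ii would give a 1:1 split, whereas Ii × Ii gives 3:1 — matching the data. So both parents are heterozygous (Ii × Ii).
Parent genotypes: Ii × Ii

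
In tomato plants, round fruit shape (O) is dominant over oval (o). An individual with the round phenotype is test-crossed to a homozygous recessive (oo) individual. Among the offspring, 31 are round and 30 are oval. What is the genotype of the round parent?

Test cross: ? × oo
Offspring: 31 round, 30 oval — approximately 1:1.
A 1:1 ratio in a test cross indicates the unknown parent is heterozygous (Oo).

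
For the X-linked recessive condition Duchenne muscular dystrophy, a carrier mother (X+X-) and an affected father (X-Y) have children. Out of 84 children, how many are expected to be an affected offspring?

Cross: X+X- × X-Y
Offspring: 1 X+X-, 1 X+Y, 1 X-X-, 1 X-Y
Probability of an affected offspring: 2/4 = 1/2
Expected count = 1/2 × 84 = 42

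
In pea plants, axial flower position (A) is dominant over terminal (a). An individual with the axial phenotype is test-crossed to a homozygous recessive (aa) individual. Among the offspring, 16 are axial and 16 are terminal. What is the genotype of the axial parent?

Test cross: ? × aa
Offspring: 16 axial, 16 terminal — approximately 1:1.
A 1:1 ratio in a test cross indicates the unknown parent is heterozygous (Aa).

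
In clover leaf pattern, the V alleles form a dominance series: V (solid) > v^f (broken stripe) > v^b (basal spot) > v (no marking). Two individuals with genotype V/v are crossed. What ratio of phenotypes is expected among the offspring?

Cross: V/v × V/v
Allele dominance: V > v^f > v^b > v
Offspring genotypes: 1 V/V, 2 V/v, 1 v/v
Phenotype counts: 3 solid, 1 unmarked
Ratio: 3 solid : 1 unmarked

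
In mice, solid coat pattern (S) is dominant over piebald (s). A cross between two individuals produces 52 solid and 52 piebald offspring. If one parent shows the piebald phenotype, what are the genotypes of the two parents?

Observed offspring: 52 solid, 52 piebald
The observed ratio simplifies to 1:1. One parent shows piebald, so its genotype must be ss. A 1:1 offspring split requires the other parent to be heterozygous (Ss).
Parent genotypes: ss × Ss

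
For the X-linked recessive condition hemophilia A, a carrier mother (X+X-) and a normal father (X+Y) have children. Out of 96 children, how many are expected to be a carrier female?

Cross: X+X- × X+Y
Offspring: 1 X+X+, 1 X+Y, 1 X+X-, 1 X-Y
Probability of a carrier female: 1/4
Expected count = 1/4 × 96 = 24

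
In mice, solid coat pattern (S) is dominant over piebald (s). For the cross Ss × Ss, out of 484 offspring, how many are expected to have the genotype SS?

Punnett square for Ss × Ss:
Offspring genotypes: 1 SS, 2 Ss, 1 ss
Total offspring: 4
Count with target: 1
Probability: 1/4
Expected count = 1/4 × 484 = 121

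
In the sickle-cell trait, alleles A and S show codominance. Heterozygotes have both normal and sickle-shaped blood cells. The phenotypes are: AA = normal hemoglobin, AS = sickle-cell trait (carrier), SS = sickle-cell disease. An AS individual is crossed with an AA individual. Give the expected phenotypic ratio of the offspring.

Punnett square for AS × AA:
Offspring genotypes: 2 AA, 2 AS
Phenotype counts: 2 normal hemoglobin, 2 sickle-cell trait (carrier)
Ratio: 1 normal hemoglobin : 1 sickle-cell trait (carrier)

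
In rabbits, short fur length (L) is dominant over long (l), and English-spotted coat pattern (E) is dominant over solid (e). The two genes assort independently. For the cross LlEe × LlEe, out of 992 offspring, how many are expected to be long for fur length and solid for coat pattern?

Dihybrid cross LlEe × LlEe — consider each gene separately:
fur length: Ll × Ll → 1 LL, 2 Ll, 1 ll → 3 L_ : 1 ll (out of 4)
coat pattern: Ee × Ee → 1 EE, 2 Ee, 1 ee → 3 E_ : 1 ee (out of 4)
Looking for: long (ll) and solid (ee)
P(long) = 1/4, P(solid) = 1/4
P(both) = 1/4 × 1/4 = 1/16
Expected count = 1/16 × 992 = 62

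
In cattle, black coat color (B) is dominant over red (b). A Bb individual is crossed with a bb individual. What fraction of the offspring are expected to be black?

Punnett square for Bb × bb:
Offspring genotypes: 2 Bb, 2 bb
black: 2, red: 2
black: 2 out of 4
Probability: 2/4 = 1/2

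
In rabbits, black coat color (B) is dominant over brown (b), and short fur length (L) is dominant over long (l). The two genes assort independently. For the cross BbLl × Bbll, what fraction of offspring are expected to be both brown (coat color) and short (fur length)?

Dihybrid cross BbLl × Bbll — consider each gene separately:
coat color: Bb × Bb → 1 BB, 2 Bb, 1 bb → 3 B_ : 1 bb (out of 4)
fur length: Ll × ll → 2 Ll, 2 ll → 2 L_ : 2 ll (out of 4)
Looking for: brown (bb) and short (L_)
P(brown) = 1/4, P(short) = 2/4
P(both) = 1/4 × 2/4 = 2/16 = 1/8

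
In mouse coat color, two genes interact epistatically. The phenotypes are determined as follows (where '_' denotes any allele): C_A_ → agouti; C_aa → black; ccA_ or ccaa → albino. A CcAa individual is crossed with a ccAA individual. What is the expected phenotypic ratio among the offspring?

Cross: CcAa × ccAA — consider each gene separately:
C gene: Cc × cc → 2 Cc, 2 cc → 2 C_ : 2 cc (out of 4)
A gene: Aa × AA → 2 AA, 2 Aa → 4 A_ (out of 4)
Genotype classes (out of 4 × 4 = 16): C_A_ = 2×4 = 8; ccA_ = 2×4 = 8
Apply the phenotype rules: C_A_ (8) → agouti; ccA_ (8) → albino
Phenotype counts (out of 16): 8 agouti, 8 albino
Ratio: 1 agouti : 1 albino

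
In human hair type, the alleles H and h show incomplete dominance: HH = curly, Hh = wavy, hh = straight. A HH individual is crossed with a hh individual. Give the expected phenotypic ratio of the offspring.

Punnett square for HH × hh:
Offspring genotypes: 4 Hh
Phenotype counts: 4 wavy
Ratio: all wavy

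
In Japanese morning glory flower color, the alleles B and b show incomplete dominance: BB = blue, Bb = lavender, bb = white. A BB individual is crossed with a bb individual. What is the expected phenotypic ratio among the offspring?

Punnett square for BB × bb:
Offspring genotypes: 4 Bb
Phenotype counts: 4 lavender
Ratio: all lavender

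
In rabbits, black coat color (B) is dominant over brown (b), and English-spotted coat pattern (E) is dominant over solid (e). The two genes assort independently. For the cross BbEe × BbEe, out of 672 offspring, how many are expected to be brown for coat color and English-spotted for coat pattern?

Dihybrid cross BbEe × BbEe — consider each gene separately:
coat color: Bb × Bb → 1 BB, 2 Bb, 1 bb → 3 B_ : 1 bb (out of 4)
coat pattern: Ee × Ee → 1 EE, 2 Ee, 1 ee → 3 E_ : 1 ee (out of 4)
Looking for: brown (bb) and English-spotted (E_)
P(brown) = 1/4, P(English-spotted) = 3/4
P(both) = 1/4 × 3/4 = 3/16
Expected count = 3/16 × 672 = 126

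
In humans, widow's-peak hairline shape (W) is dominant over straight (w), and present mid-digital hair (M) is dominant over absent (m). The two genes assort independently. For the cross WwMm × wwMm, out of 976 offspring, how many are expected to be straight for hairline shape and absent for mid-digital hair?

Dihybrid cross WwMm × wwMm — consider each gene separately:
hairline shape: Ww × ww → 2 Ww, 2 ww → 2 W_ : 2 ww (out of 4)
mid-digital hair: Mm × Mm → 1 MM, 2 Mm, 1 mm → 3 M_ : 1 mm (out of 4)
Looking for: straight (ww) and absent (mm)
P(straight) = 2/4, P(absent) = 1/4
P(both) = 2/4 × 1/4 = 2/16 = 1/8
Expected count = 1/8 × 976 = 122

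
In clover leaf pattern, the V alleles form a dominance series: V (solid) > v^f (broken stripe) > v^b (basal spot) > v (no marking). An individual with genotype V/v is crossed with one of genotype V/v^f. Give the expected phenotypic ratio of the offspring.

Cross: V/v × V/v^f
Allele dominance: V > v^f > v^b > v
Offspring genotypes: 1 V/V, 1 V/v^f, 1 V/v, 1 v^f/v
Phenotype counts: 3 solid, 1 broken stripe
Ratio: 3 solid : 1 broken stripe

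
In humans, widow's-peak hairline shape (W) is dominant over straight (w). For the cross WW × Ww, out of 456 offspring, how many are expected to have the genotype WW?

Punnett square for WW × Ww:
Offspring genotypes: 2 WW, 2 Ww
Total offspring: 4
Count with target: 2
Probability: 2/4 = 1/2
Expected count = 1/2 × 456 = 228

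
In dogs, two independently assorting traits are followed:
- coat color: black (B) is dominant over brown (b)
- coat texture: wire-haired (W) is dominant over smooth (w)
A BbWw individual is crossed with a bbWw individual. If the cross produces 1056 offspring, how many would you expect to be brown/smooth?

Dihybrid cross BbWw × bbWw — consider each gene separately:
coat color: Bb × bb → 2 Bb, 2 bb → 2 B_ : 2 bb (out of 4)
coat texture: Ww × Ww → 1 WW, 2 Ww, 1 ww → 3 W_ : 1 ww (out of 4)
Combine (counts out of 4 × 4 = 16): black/wire-haired (B_W_) = 2×3 = 6; black/smooth (B_ww) = 2×1 = 2; brown/wire-haired (bbW_) = 2×3 = 6; brown/smooth (bbww) = 2×1 = 2
Phenotype counts (out of 16): 6 black/wire-haired, 2 black/smooth, 6 brown/wire-haired, 2 brown/smooth
brown/smooth: 2 out of 16 → fraction 1/8
Expected count = 1/8 × 1056 = 132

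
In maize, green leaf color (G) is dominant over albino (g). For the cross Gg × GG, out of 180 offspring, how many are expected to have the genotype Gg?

Punnett square for Gg × GG:
Offspring genotypes: 2 GG, 2 Gg
Total offspring: 4
Count with target: 2
Probability: 2/4 = 1/2
Expected count = 1/2 × 180 = 90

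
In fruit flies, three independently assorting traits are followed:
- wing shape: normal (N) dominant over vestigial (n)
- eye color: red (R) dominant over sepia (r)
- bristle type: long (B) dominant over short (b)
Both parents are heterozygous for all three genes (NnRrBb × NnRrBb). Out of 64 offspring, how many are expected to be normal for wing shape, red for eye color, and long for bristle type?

Trihybrid cross: NnRrBb × NnRrBb
Each trait segregates independently with a 3:1 phenotypic ratio, so each gene contributes 3/4 (dominant) or 1/4 (recessive).
Target: normal (wing shape), red (eye color), long (bristle type)
Probability = product of independent per-trait probabilities
= 3/4 × 3/4 × 3/4 = 27/64
Expected count = 27/64 × 64 = 27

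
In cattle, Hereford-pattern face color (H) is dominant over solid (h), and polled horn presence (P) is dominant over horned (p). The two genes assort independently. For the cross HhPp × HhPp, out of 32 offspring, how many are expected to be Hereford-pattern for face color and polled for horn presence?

Dihybrid cross HhPp × HhPp — consider each gene separately:
face color: Hh × Hh → 1 HH, 2 Hh, 1 hh → 3 H_ : 1 hh (out of 4)
horn presence: Pp × Pp → 1 PP, 2 Pp, 1 pp → 3 P_ : 1 pp (out of 4)
Looking for: Hereford-pattern (H_) and polled (P_)
P(Hereford-pattern) = 3/4, P(polled) = 3/4
P(both) = 3/4 × 3/4 = 9/16
Expected count = 9/16 × 32 = 18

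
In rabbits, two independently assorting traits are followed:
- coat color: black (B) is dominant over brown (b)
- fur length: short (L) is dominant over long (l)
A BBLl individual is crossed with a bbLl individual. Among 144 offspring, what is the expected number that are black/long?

Dihybrid cross BBLl × bbLl — consider each gene separately:
coat color: BB × bb → 4 Bb → 4 B_ (out of 4)
fur length: Ll × Ll → 1 LL, 2 Ll, 1 ll → 3 L_ : 1 ll (out of 4)
Combine (counts out of 4 × 4 = 16): black/short (B_L_) = 4×3 = 12; black/long (B_ll) = 4×1 = 4
Phenotype counts (out of 16): 12 black/short, 4 black/long
black/long: 4 out of 16 → fraction 1/4
Expected count = 1/4 × 144 = 36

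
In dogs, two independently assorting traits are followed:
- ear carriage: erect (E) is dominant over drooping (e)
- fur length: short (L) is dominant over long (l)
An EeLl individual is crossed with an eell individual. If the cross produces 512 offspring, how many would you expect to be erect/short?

Dihybrid cross EeLl × eell — consider each gene separately:
ear carriage: Ee × ee → 2 Ee, 2 ee → 2 E_ : 2 ee (out of 4)
fur length: Ll × ll → 2 Ll, 2 ll → 2 L_ : 2 ll (out of 4)
Combine (counts out of 4 × 4 = 16): erect/short (E_L_) = 2×2 = 4; erect/long (E_ll) = 2×2 = 4; drooping/short (eeL_) = 2×2 = 4; drooping/long (eell) = 2×2 = 4
Phenotype counts (out of 16): 4 erect/short, 4 erect/long, 4 drooping/short, 4 drooping/long
erect/short: 4 out of 16 → fraction 1/4
Expected count = 1/4 × 512 = 128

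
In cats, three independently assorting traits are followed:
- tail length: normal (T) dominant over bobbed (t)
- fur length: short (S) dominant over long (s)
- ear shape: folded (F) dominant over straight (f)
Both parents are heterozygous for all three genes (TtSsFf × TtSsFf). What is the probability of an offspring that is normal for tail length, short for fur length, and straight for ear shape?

Trihybrid cross: TtSsFf × TtSsFf
Each trait segregates independently with a 3:1 phenotypic ratio, so each gene contributes 3/4 (dominant) or 1/4 (recessive).
Target: normal (tail length), short (fur length), straight (ear shape)
Probability = product of independent per-trait probabilities
= 3/4 × 3/4 × 1/4 = 9/64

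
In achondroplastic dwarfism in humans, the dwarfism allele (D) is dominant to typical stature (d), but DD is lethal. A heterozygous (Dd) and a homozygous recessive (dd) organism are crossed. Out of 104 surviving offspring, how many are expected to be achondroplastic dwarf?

Cross: Dd × dd
Punnett square offspring (before lethality): 2 Dd, 2 dd
No DD offspring are produced in this cross.
achondroplastic dwarf: 2 out of 4 → fraction 1/2
Expected count = 1/2 × 104 = 52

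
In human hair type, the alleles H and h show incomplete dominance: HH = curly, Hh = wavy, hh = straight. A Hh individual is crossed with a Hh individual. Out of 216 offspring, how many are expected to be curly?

Punnett square for Hh × Hh:
Offspring genotypes: 1 HH, 2 Hh, 1 hh
Phenotype counts: 1 curly, 2 wavy, 1 straight
curly: 1 out of 4 → fraction 1/4
Expected count = 1/4 × 216 = 54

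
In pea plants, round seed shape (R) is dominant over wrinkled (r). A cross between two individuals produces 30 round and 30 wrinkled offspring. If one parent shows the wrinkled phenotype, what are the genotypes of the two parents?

Observed offspring: 30 round, 30 wrinkled
The observed ratio simplifies to 1:1. One parent shows wrinkled, so its genotype must be rr. A 1:1 offspring split requires the other parent to be heterozygous (Rr).
Parent genotypes: rr × Rr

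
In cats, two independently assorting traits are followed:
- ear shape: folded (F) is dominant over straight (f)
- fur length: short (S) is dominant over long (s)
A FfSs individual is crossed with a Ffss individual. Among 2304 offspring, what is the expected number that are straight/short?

Dihybrid cross FfSs × Ffss — consider each gene separately:
ear shape: Ff × Ff → 1 FF, 2 Ff, 1 ff → 3 F_ : 1 ff (out of 4)
fur length: Ss × ss → 2 Ss, 2 ss → 2 S_ : 2 ss (out of 4)
Combine (counts out of 4 × 4 = 16): folded/short (F_S_) = 3×2 = 6; folded/long (F_ss) = 3×2 = 6; straight/short (ffS_) = 1×2 = 2; straight/long (ffss) = 1×2 = 2
Phenotype counts (out of 16): 6 folded/short, 6 folded/long, 2 straight/short, 2 straight/long
straight/short: 2 out of 16 → fraction 1/8
Expected count = 1/8 × 2304 = 288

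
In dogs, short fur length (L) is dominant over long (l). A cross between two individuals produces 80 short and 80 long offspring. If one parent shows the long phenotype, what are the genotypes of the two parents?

Observed offspring: 80 short, 80 long
The observed ratio simplifies to 1:1. One parent shows long, so its genotype must be ll. A 1:1 offspring split requires the other parent to be heterozygous (Ll).
Parent genotypes: ll × Ll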